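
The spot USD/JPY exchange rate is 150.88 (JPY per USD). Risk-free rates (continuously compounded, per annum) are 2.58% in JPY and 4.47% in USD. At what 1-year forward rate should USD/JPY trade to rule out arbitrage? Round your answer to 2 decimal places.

F = S·e^((r_JPY − r_USD)T) = 150.88 · e^((0.0258 − 0.0447) × 1)
= 150.88 · e^-0.018900 = 150.88 × 0.981277
F = 148.06 JPY per USD

148.06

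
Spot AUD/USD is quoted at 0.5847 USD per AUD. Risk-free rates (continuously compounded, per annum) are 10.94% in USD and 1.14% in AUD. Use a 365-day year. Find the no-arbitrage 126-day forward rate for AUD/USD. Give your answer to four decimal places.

0.6048

F = S·e^((r_USD − r_AUD)T) = 0.5847 · e^((0.1094 − 0.0114) × 126/365)
= 0.5847 · e^0.033830 = 0.5847 × 1.034409
F = 0.6048 USD per AUD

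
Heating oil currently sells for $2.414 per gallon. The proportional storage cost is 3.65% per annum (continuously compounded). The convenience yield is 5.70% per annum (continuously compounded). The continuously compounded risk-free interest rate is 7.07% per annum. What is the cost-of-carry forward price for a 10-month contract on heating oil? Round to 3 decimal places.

Net carry = r + u − y = 0.0707 + 0.0365 − 0.0570 = 0.0502
F = S·e^((r+u−y)T) = 2.414 · e^(0.0502 × 10/12) = 2.414 · e^0.041833
= 2.414 × 1.042720 = $2.517 per gallon

$2.517 per gallon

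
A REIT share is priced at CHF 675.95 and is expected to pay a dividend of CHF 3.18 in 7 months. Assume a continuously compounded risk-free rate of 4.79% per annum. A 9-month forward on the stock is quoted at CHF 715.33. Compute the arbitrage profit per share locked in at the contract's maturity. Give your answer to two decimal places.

PV(dividends) I = 3.18·e^(−0.0479·7/12) = 3.0924
Fair forward F* = (S − I)·e^(rT) = (675.95 − 3.0924)·e^0.035925 = 672.8576 × 1.036578 = 697.4694
Market CHF 715.33 > fair 697.4694: forward overpriced → cash-and-carry (borrow at r, buy the stock and collect the dividends, short the forward).
Profit at T = |F_mkt − F*| = |715.33 − 697.4694| = CHF 17.86 per share

CHF 17.86 per share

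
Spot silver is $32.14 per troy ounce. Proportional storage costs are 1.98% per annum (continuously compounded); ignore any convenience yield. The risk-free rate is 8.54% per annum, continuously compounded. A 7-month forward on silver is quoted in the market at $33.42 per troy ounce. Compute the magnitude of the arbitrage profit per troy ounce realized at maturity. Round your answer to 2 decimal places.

Fair forward: F* = S·e^(carry·T), with carry = (r + u) = 0.0854 + 0.0198 = 0.1052
F* = 32.14 · e^(0.1052 × 7/12) = 32.14 · e^0.061367 = 32.14 × 1.063289 = $34.1741
Market $33.42 < fair $34.1741: forward underpriced → reverse cash-and-carry (short spot, go long the forward).
At maturity, profit = |F_mkt − F*| = |33.42 − 34.1741| = $0.75 per troy ounce

$0.75 per troy ounce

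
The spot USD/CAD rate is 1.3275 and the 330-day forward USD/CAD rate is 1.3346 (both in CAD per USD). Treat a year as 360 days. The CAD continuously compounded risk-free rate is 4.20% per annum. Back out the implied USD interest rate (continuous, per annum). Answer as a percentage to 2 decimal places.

3.62%

F = S·e^((r_CAD − r_USD)T) ⇒ r_USD = r_CAD − ln(F/S)/T
ln(1.3346/1.3275) = 0.005334; /(330/360) = 0.005819
r_USD = 0.0420 − 0.005819 = 0.036181
r_USD = 3.62%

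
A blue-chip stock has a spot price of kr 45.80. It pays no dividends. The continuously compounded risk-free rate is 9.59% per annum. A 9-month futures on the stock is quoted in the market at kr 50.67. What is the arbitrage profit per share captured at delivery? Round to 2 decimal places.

kr 1.45 per share

Fair futures: F* = S·e^(carry·T), with carry = r = 0.0959
F* = 45.80 · e^(0.0959 × 9/12) = 45.80 · e^0.071925 = 45.80 × 1.074575 = kr 49.2155
Market kr 50.67 > fair kr 49.2155: forward overpriced → cash-and-carry (buy spot, short the forward).
At maturity, profit = |F_mkt − F*| = |50.67 − 49.2155| = kr 1.45 per share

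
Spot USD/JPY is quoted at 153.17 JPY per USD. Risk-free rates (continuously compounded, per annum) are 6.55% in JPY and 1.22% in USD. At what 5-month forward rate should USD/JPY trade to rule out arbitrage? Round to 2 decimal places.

F = S·e^((r_JPY − r_USD)T) = 153.17 · e^((0.0655 − 0.0122) × 5/12)
= 153.17 · e^0.022208 = 153.17 × 1.022456
F = 156.61 JPY per USD

156.61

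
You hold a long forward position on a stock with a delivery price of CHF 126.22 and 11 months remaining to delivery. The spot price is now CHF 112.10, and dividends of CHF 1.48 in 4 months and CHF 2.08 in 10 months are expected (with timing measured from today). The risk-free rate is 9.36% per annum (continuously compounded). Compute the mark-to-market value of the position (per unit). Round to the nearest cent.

-CHF 7.10

PV(remaining dividends) I = 1.48·e^(−0.0936·4/12) + 2.08·e^(−0.0936·10/12) = 3.3585
Current forward F = (S − I)·e^(rT) = (112.10 − 3.3585)·e^(0.0936·11/12) = 108.7415 × 1.089588 = 118.4834
Value (long) = (F − K)·e^(−rT) = (118.4834 − 126.22) × 0.917778 = -7.1005
Value = -CHF 7.10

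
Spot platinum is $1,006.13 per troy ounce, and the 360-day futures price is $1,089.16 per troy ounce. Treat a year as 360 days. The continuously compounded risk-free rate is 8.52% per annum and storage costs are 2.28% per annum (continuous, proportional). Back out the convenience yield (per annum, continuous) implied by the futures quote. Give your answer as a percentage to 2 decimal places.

2.87%

F = S·e^((r+u−y)T) ⇒ (r+u−y) = ln(F/S)/T
ln(1089.16/1006.13) = 0.079295; /T ⇒ 0.079295
y = r + u − ln(F/S)/T = 0.0852 + 0.0228 − 0.079295 = 0.028705
y = 2.87%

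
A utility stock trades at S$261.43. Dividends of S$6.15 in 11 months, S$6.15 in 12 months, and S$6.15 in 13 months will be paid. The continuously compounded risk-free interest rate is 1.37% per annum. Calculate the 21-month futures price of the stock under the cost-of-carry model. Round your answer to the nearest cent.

PV(dividends) I = 6.15·e^(−0.0137·11/12) + 6.15·e^(−0.0137·12/12) + 6.15·e^(−0.0137·13/12)
I = 6.0732 + 6.0663 + 6.0594 = 18.1989
F = (S − I)·e^(rT) = (261.43 − 18.1989) · e^(0.0137·21/12)
= 243.2311 · e^0.023975 = 243.2311 × 1.024265 = S$249.13

S$249.13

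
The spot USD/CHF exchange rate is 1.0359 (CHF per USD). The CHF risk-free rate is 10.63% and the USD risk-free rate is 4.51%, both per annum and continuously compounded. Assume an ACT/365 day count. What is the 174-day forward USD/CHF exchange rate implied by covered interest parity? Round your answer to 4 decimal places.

1.0666

F = S·e^((r_CHF − r_USD)T) = 1.0359 · e^((0.1063 − 0.0451) × 174/365)
= 1.0359 · e^0.029175 = 1.0359 × 1.029605
F = 1.0666 CHF per USD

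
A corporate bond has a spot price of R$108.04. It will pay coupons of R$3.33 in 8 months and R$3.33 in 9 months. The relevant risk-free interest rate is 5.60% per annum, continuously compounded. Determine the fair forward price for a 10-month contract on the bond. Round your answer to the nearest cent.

PV(coupons) I = 3.33·e^(−0.0560·8/12) + 3.33·e^(−0.0560·9/12)
I = 3.2080 + 3.1930 = 6.4010
F = (S − I)·e^(rT) = (108.04 − 6.4010) · e^(0.0560·10/12)
= 101.6390 · e^0.046667 = 101.6390 × 1.047773 = R$106.49

R$106.49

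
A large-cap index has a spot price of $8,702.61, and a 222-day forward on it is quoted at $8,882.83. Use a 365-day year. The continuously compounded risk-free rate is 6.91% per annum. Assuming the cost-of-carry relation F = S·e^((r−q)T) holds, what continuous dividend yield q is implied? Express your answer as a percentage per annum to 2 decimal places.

3.54%

From F = S·e^((r−q)T): (r − q) = ln(F/S)/T
ln(8882.83/8702.61) = ln(1.020709) = 0.020497
(r − q) = 0.020497 / (222/365) = 0.033700
q = r − ln(F/S)/T = 0.0691 − 0.033700 = 0.035400
q = 3.54%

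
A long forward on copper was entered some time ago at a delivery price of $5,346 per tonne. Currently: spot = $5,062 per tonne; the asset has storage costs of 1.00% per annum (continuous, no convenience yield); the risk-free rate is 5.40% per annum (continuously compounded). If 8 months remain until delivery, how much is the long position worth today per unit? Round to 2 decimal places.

Current fair forward for the remaining 8 months: F = S·e^((r + u)·T), (r + u) = 0.0540 + 0.0100 = 0.0640
F = 5062 · e^(0.0640 × 8/12) = 5062 × 1.04358997 = 5282.6524
Value of long forward = (F − K)·e^(−rT) = (5282.6524 − 5346) · e^(−0.0540·8/12)
= -63.3476 × 0.96464029 = -61.11

-$61.11 per tonne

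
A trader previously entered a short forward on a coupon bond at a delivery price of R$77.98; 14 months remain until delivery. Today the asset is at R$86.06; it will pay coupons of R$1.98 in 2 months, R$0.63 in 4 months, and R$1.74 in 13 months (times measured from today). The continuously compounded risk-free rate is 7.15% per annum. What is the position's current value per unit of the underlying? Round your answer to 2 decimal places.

PV(remaining coupons) I = 1.98·e^(−0.0715·2/12) + 0.63·e^(−0.0715·4/12) + 1.74·e^(−0.0715·13/12) = 4.1820
Current forward F = (S − I)·e^(rT) = (86.06 − 4.1820)·e^(0.0715·14/12) = 81.8780 × 1.086995 = 89.0010
Value (long) = (F − K)·e^(−rT) = (89.0010 − 77.98) × 0.919968 = 10.1390
Short position value = −(long value) = -R$10.14

-R$10.14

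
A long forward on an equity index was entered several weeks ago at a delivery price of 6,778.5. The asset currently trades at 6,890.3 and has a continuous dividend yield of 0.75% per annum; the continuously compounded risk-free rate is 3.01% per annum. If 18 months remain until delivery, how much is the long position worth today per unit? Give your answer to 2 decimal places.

Current fair forward for the remaining 18 months: F = S·e^((r − q)·T), (r − q) = 0.0301 − 0.0075 = 0.0226
F = 6890.3 · e^(0.0226 × 18/12) = 6890.3 × 1.03448115 = 7127.8855
Value of long forward = (F − K)·e^(−rT) = (7127.8855 − 6778.5) · e^(−0.0301·18/12)
= 349.3855 × 0.95585409 = 333.96

333.96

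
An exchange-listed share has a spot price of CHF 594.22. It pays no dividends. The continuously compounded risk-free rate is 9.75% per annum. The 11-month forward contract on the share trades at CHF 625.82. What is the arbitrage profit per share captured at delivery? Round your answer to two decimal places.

CHF 23.95 per share

Fair forward: F* = S·e^(carry·T), with carry = r = 0.0975
F* = 594.22 · e^(0.0975 × 11/12) = 594.22 · e^0.089375 = 594.22 × 1.093491 = CHF 649.7742
Market CHF 625.82 < fair CHF 649.7742: forward underpriced → reverse cash-and-carry (short spot, go long the forward).
At maturity, profit = |F_mkt − F*| = |625.82 − 649.7742| = CHF 23.95 per share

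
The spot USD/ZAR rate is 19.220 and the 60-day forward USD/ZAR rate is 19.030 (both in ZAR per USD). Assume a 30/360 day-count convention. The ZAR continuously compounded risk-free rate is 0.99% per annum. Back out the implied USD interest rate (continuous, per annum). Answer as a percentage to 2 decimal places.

6.95%

F = S·e^((r_ZAR − r_USD)T) ⇒ r_USD = r_ZAR − ln(F/S)/T
ln(19.030/19.220) = -0.009935; /(60/360) = -0.059610
r_USD = 0.0099 + 0.059610 = 0.069510
r_USD = 6.95%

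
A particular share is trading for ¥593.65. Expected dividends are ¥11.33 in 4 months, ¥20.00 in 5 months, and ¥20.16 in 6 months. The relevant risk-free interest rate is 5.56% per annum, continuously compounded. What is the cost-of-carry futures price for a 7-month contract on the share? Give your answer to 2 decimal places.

PV(dividends) I = 11.33·e^(−0.0556·4/12) + 20.00·e^(−0.0556·5/12) + 20.16·e^(−0.0556·6/12)
I = 11.1220 + 19.5420 + 19.6073 = 50.2713
F = (S − I)·e^(rT) = (593.65 − 50.2713) · e^(0.0556·7/12)
= 543.3787 · e^0.032433 = 543.3787 × 1.032965 = ¥561.29

¥561.29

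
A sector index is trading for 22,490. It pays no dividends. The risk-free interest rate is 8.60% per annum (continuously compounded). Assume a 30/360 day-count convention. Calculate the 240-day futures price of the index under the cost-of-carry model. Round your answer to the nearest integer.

F = S·e^(rT) = 22490 · e^(0.0860 × 240/360)
= 22490 · e^0.057333 = 22490 × 1.059008
F = 23,817

23,817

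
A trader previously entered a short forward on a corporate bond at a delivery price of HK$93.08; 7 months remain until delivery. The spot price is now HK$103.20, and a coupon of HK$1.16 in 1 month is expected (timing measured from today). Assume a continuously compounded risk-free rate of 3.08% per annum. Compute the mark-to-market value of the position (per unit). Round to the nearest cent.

PV(remaining coupons) I = 1.16·e^(−0.0308·1/12) = 1.1570
Current forward F = (S − I)·e^(rT) = (103.20 − 1.1570)·e^(0.0308·7/12) = 102.0430 × 1.018129 = 103.8929
Value (long) = (F − K)·e^(−rT) = (103.8929 − 93.08) × 0.982194 = 10.6204
Short position value = −(long value) = -HK$10.62

-HK$10.62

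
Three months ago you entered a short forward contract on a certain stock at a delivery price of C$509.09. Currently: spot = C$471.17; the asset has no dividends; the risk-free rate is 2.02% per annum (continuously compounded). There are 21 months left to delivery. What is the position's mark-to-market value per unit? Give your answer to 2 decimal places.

Current fair forward for the remaining 21 months: F = S·e^(r·T), r = 0.0202
F = 471.17 · e^(0.0202 × 21/12) = 471.17 × 1.035982 = 488.1236
Value of long forward = (F − K)·e^(−rT) = (488.1236 − 509.09) · e^(−0.0202·21/12)
= -20.9664 × 0.965268 = -20.24
Short position value = −(long value) = C$20.24

C$20.24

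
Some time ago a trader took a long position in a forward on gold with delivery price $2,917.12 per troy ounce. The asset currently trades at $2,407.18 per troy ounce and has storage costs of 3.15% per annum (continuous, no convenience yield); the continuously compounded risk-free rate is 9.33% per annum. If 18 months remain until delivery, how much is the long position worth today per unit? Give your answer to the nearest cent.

Current fair forward for the remaining 18 months: F = S·e^((r + u)·T), (r + u) = 0.0933 + 0.0315 = 0.1248
F = 2407.18 · e^(0.1248 × 18/12) = 2407.18 × 1.20586843 = 2902.7424
Value of long forward = (F − K)·e^(−rT) = (2902.7424 − 2917.12) · e^(−0.0933·18/12)
= -14.3776 × 0.86940170 = -12.50

-$12.50 per troy ounce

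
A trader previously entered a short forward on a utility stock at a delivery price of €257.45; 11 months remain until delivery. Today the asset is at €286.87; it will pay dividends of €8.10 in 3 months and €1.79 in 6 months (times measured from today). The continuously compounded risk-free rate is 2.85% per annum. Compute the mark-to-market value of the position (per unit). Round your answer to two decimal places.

PV(remaining dividends) I = 8.10·e^(−0.0285·3/12) + 1.79·e^(−0.0285·6/12) = 9.8072
Current forward F = (S − I)·e^(rT) = (286.87 − 9.8072)·e^(0.0285·11/12) = 277.0628 × 1.026469 = 284.3964
Value (long) = (F − K)·e^(−rT) = (284.3964 − 257.45) × 0.974213 = 26.2515
Short position value = −(long value) = -€26.25

-€26.25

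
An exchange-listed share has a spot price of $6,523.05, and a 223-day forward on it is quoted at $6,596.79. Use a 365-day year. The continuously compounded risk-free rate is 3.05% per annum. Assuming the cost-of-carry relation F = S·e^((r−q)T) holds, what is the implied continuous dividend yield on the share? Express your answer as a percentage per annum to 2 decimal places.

From F = S·e^((r−q)T): (r − q) = ln(F/S)/T
ln(6596.79/6523.05) = ln(1.011305) = 0.011242
(r − q) = 0.011242 / (223/365) = 0.018401
q = r − ln(F/S)/T = 0.0305 − 0.018401 = 0.012099
q = 1.21%

1.21%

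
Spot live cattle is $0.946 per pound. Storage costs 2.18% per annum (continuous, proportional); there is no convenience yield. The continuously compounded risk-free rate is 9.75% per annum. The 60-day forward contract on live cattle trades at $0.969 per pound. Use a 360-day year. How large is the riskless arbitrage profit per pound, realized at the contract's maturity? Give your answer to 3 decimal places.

Fair forward: F* = S·e^(carry·T), with carry = (r + u) = 0.0975 + 0.0218 = 0.1193
F* = 0.946 · e^(0.1193 × 60/360) = 0.946 · e^0.019883 = 0.946 × 1.020082 = $0.9650
Market $0.969 > fair $0.9650: forward overpriced → cash-and-carry (buy spot, short the forward).
At maturity, profit = |F_mkt − F*| = |0.969 − 0.9650| = $0.004 per pound

$0.004 per pound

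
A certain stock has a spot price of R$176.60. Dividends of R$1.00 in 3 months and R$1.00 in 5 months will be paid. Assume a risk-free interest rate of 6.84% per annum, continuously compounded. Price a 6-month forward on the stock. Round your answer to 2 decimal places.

R$180.72

PV(dividends) I = 1.00·e^(−0.0684·3/12) + 1.00·e^(−0.0684·5/12)
I = 0.9830 + 0.9719 = 1.9549
F = (S − I)·e^(rT) = (176.60 − 1.9549) · e^(0.0684·6/12)
= 174.6451 · e^0.034200 = 174.6451 × 1.034792 = R$180.72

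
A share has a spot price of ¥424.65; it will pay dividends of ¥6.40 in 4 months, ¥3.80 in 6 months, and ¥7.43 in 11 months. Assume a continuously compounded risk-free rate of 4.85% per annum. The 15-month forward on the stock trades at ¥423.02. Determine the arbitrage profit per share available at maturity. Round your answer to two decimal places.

¥9.99 per share

PV(dividends) I = 6.40·e^(−0.0485·4/12) + 3.80·e^(−0.0485·6/12) + 7.43·e^(−0.0485·11/12) = 17.1132
Fair forward F* = (S − I)·e^(rT) = (424.65 − 17.1132)·e^0.060625 = 407.5368 × 1.062500 = 433.0079
Market ¥423.02 < fair 433.0079: forward underpriced → reverse cash-and-carry (short the stock, invest proceeds at r, pay the dividends, go long the forward).
Profit at T = |F_mkt − F*| = |423.02 − 433.0079| = ¥9.99 per share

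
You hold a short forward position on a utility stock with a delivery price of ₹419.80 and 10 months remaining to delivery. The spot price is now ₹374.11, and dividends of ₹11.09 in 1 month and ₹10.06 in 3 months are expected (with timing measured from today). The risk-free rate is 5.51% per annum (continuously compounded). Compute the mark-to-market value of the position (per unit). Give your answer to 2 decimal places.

₹47.81

PV(remaining dividends) I = 11.09·e^(−0.0551·1/12) + 10.06·e^(−0.0551·3/12) = 20.9616
Current forward F = (S − I)·e^(rT) = (374.11 − 20.9616)·e^(0.0551·10/12) = 353.1484 × 1.046987 = 369.7418
Value (long) = (F − K)·e^(−rT) = (369.7418 − 419.80) × 0.955122 = -47.8117
Short position value = −(long value) = ₹47.81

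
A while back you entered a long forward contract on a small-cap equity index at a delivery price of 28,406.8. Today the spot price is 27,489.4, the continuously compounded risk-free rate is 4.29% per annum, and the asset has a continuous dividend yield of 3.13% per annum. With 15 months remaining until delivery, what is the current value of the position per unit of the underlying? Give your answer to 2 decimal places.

-488.96

Current fair forward for the remaining 15 months: F = S·e^((r − q)·T), (r − q) = 0.0429 − 0.0313 = 0.0116
F = 27489.4 · e^(0.0116 × 15/12) = 27489.4 × 1.01460563 = 27890.9000
Value of long forward = (F − K)·e^(−rT) = (27890.9000 − 28406.8) · e^(−0.0429·15/12)
= -515.9000 × 0.94778746 = -488.96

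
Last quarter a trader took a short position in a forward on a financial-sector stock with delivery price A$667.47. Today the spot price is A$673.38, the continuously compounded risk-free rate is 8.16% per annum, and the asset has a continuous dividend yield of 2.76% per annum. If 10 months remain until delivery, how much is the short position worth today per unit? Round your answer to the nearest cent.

Current fair forward for the remaining 10 months: F = S·e^((r − q)·T), (r − q) = 0.0816 − 0.0276 = 0.0540
F = 673.38 · e^(0.0540 × 10/12) = 673.38 × 1.046028 = 704.3743
Value of long forward = (F − K)·e^(−rT) = (704.3743 − 667.47) · e^(−0.0816·10/12)
= 36.9043 × 0.934260 = 34.48
Short position value = −(long value) = -A$34.48

-A$34.48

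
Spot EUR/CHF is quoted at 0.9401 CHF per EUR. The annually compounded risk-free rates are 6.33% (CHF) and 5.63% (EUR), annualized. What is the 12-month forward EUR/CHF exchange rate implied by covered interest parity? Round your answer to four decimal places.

By covered interest parity, F = S · (1+r_CHF)^T / (1+r_EUR)^T
= 0.9401 × 1.063300 / 1.056300 = 0.9401 × 1.006627
F = 0.9463 CHF per EUR

0.9463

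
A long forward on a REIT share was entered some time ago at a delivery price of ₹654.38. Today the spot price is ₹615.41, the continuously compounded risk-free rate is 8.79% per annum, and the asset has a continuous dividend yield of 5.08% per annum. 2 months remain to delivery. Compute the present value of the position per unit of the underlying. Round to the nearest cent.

Current fair forward for the remaining 2 months: F = S·e^((r − q)·T), (r − q) = 0.0879 − 0.0508 = 0.0371
F = 615.41 · e^(0.0371 × 2/12) = 615.41 × 1.006202 = 619.2268
Value of long forward = (F − K)·e^(−rT) = (619.2268 − 654.38) · e^(−0.0879·2/12)
= -35.1532 × 0.985457 = -34.64

-₹34.64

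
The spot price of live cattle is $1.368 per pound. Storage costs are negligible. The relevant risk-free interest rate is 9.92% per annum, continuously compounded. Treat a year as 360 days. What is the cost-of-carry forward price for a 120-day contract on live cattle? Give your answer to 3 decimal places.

F = S·e^(rT) = 1.368 · e^(0.0992 × 120/360) = 1.368 · e^0.033067
= 1.368 × 1.033620 = $1.414 per pound

$1.414 per pound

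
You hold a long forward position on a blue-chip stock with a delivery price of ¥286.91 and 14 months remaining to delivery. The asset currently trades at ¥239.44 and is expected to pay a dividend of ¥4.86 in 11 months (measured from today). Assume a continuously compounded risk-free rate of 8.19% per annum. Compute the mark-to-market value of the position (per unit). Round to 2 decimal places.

PV(remaining dividends) I = 4.86·e^(−0.0819·11/12) = 4.5085
Current forward F = (S − I)·e^(rT) = (239.44 − 4.5085)·e^(0.0819·14/12) = 234.9315 × 1.100264 = 258.4867
Value (long) = (F − K)·e^(−rT) = (258.4867 − 286.91) × 0.908873 = -25.8332
Value = -¥25.83

-¥25.83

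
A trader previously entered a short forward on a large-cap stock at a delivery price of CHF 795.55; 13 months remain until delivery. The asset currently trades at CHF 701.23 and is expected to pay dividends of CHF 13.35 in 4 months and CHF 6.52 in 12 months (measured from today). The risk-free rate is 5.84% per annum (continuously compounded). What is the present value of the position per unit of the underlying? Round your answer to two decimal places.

CHF 64.79

PV(remaining dividends) I = 13.35·e^(−0.0584·4/12) + 6.52·e^(−0.0584·12/12) = 19.2428
Current forward F = (S − I)·e^(rT) = (701.23 − 19.2428)·e^(0.0584·13/12) = 681.9872 × 1.065311 = 726.5285
Value (long) = (F − K)·e^(−rT) = (726.5285 − 795.55) × 0.938693 = -64.7900
Short position value = −(long value) = CHF 64.79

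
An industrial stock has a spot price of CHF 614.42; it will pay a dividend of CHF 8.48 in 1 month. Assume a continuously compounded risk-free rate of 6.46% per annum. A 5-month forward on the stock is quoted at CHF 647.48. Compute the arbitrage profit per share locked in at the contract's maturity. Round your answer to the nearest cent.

CHF 24.96 per share

PV(dividends) I = 8.48·e^(−0.0646·1/12) = 8.4345
Fair forward F* = (S − I)·e^(rT) = (614.42 − 8.4345)·e^0.026917 = 605.9855 × 1.027283 = 622.5186
Market CHF 647.48 > fair 622.5186: forward overpriced → cash-and-carry (borrow at r, buy the stock and collect the dividends, short the forward).
Profit at T = |F_mkt − F*| = |647.48 − 622.5186| = CHF 24.96 per share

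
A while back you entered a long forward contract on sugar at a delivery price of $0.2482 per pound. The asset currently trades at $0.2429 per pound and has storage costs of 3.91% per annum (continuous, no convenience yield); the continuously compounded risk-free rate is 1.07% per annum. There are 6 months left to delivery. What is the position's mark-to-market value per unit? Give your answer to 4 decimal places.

Current fair forward for the remaining 6 months: F = S·e^((r + u)·T), (r + u) = 0.0107 + 0.0391 = 0.0498
F = 0.2429 · e^(0.0498 × 6/12) = 0.2429 × 1.025213 = 0.2490
Value of long forward = (F − K)·e^(−rT) = (0.2490 − 0.2482) · e^(−0.0107·6/12)
= 0.0008 × 0.994664 = 0.0008

$0.0008 per pound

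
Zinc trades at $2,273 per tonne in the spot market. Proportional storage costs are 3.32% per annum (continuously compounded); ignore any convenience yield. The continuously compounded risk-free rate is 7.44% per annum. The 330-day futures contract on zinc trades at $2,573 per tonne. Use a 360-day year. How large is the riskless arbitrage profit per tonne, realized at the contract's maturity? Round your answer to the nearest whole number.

$64 per tonne

Fair futures: F* = S·e^(carry·T), with carry = (r + u) = 0.0744 + 0.0332 = 0.1076
F* = 2273 · e^(0.1076 × 330/360) = 2273 · e^0.098633 = 2273 × 1.103661 = $2508.6215
Market $2573 > fair $2508.6215: forward overpriced → cash-and-carry (buy spot, short the forward).
At maturity, profit = |F_mkt − F*| = |2573 − 2508.6215| = $64 per tonne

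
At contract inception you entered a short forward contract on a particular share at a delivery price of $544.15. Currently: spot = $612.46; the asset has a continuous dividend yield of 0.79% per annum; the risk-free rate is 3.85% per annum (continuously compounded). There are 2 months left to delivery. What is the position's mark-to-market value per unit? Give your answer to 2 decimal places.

Current fair forward for the remaining 2 months: F = S·e^((r − q)·T), (r − q) = 0.0385 − 0.0079 = 0.0306
F = 612.46 · e^(0.0306 × 2/12) = 612.46 × 1.005113 = 615.5915
Value of long forward = (F − K)·e^(−rT) = (615.5915 − 544.15) · e^(−0.0385·2/12)
= 71.4415 × 0.993604 = 70.98
Short position value = −(long value) = -$70.98

-$70.98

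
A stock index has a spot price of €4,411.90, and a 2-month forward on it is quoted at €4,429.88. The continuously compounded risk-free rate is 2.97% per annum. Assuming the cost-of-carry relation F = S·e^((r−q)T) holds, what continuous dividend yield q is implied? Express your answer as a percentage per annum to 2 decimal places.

From F = S·e^((r−q)T): (r − q) = ln(F/S)/T
ln(4429.88/4411.90) = ln(1.004075) = 0.004067
(r − q) = 0.004067 / (2/12) = 0.024402
q = r − ln(F/S)/T = 0.0297 − 0.024402 = 0.005298
q = 0.53%

0.53%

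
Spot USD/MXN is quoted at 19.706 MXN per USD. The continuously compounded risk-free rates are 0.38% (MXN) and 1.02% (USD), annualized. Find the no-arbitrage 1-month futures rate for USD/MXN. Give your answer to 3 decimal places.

F = S·e^((r_MXN − r_USD)T) = 19.706 · e^((0.0038 − 0.0102) × 1/12)
= 19.706 · e^-0.000533 = 19.706 × 0.999467
F = 19.695 MXN per USD

19.695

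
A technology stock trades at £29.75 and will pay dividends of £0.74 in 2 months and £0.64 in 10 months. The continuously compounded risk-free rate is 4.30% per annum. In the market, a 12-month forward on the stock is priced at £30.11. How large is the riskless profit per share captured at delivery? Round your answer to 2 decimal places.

PV(dividends) I = 0.74·e^(−0.0430·2/12) + 0.64·e^(−0.0430·10/12) = 1.3522
Fair forward F* = (S − I)·e^(rT) = (29.75 − 1.3522)·e^0.043000 = 28.3978 × 1.043938 = 29.6455
Market £30.11 > fair 29.6455: forward overpriced → cash-and-carry (borrow at r, buy the stock and collect the dividends, short the forward).
Profit at T = |F_mkt − F*| = |30.11 − 29.6455| = £0.46 per share

£0.46 per share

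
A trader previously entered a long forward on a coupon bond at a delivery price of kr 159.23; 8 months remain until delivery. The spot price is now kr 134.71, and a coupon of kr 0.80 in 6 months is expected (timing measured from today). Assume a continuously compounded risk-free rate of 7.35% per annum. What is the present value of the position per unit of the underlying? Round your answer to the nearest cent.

PV(remaining coupons) I = 0.80·e^(−0.0735·6/12) = 0.7711
Current forward F = (S − I)·e^(rT) = (134.71 − 0.7711)·e^(0.0735·8/12) = 133.9389 × 1.050220 = 140.6653
Value (long) = (F − K)·e^(−rT) = (140.6653 − 159.23) × 0.952181 = -17.6770
Value = -kr 17.68

-kr 17.68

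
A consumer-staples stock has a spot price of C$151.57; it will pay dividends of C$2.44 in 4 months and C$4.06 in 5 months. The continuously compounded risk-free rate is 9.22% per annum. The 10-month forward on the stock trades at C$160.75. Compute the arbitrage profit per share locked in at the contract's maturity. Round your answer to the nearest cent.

PV(dividends) I = 2.44·e^(−0.0922·4/12) + 4.06·e^(−0.0922·5/12) = 6.2731
Fair forward F* = (S − I)·e^(rT) = (151.57 − 6.2731)·e^0.076833 = 145.2969 × 1.079862 = 156.9006
Market C$160.75 > fair 156.9006: forward overpriced → cash-and-carry (borrow at r, buy the stock and collect the dividends, short the forward).
Profit at T = |F_mkt − F*| = |160.75 − 156.9006| = C$3.85 per share

C$3.85 per share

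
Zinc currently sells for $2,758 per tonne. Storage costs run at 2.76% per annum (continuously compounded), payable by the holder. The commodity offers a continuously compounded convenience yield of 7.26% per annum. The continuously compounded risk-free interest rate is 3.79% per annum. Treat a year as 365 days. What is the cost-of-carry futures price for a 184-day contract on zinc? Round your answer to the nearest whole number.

$2,748 per tonne

Net carry = r + u − y = 0.0379 + 0.0276 − 0.0726 = -0.0071
F = S·e^((r+u−y)T) = 2758 · e^(-0.0071 × 184/365) = 2758 · e^-0.003579
= 2758 × 0.996427 = $2,748 per tonne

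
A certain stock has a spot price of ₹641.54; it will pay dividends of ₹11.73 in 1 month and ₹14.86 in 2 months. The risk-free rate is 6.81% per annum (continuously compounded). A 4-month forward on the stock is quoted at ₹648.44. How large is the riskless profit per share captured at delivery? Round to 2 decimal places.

PV(dividends) I = 11.73·e^(−0.0681·1/12) + 14.86·e^(−0.0681·2/12) = 26.3559
Fair forward F* = (S − I)·e^(rT) = (641.54 − 26.3559)·e^0.022700 = 615.1841 × 1.022960 = 629.3087
Market ₹648.44 > fair 629.3087: forward overpriced → cash-and-carry (borrow at r, buy the stock and collect the dividends, short the forward).
Profit at T = |F_mkt − F*| = |648.44 − 629.3087| = ₹19.13 per share

₹19.13 per share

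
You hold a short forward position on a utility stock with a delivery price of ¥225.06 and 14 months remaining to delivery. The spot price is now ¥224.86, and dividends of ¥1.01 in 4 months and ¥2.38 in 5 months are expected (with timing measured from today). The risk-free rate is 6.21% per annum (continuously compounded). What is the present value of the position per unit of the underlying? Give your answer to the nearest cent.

PV(remaining dividends) I = 1.01·e^(−0.0621·4/12) + 2.38·e^(−0.0621·5/12) = 3.3085
Current forward F = (S − I)·e^(rT) = (224.86 − 3.3085)·e^(0.0621·14/12) = 221.5515 × 1.075139 = 238.1987
Value (long) = (F − K)·e^(−rT) = (238.1987 − 225.06) × 0.930112 = 12.2205
Short position value = −(long value) = -¥12.22

-¥12.22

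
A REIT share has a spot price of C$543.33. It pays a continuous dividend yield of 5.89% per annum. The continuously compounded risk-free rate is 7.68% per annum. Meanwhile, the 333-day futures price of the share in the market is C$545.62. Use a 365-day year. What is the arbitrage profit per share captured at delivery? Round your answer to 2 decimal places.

C$6.66 per share

Fair futures: F* = S·e^(carry·T), with carry = (r − q) = 0.0768 − 0.0589 = 0.0179
F* = 543.33 · e^(0.0179 × 333/365) = 543.33 · e^0.016331 = 543.33 × 1.016465 = C$552.2759
Market C$545.62 < fair C$552.2759: forward underpriced → reverse cash-and-carry (short spot, go long the forward).
At maturity, profit = |F_mkt − F*| = |545.62 − 552.2759| = C$6.66 per share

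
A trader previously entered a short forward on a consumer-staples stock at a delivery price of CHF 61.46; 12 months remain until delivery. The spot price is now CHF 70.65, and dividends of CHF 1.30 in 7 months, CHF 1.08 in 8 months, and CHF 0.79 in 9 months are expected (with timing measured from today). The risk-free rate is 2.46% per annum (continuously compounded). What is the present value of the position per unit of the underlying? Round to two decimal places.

-CHF 7.56

PV(remaining dividends) I = 1.30·e^(−0.0246·7/12) + 1.08·e^(−0.0246·8/12) + 0.79·e^(−0.0246·9/12) = 3.1195
Current forward F = (S − I)·e^(rT) = (70.65 − 3.1195)·e^(0.0246·12/12) = 67.5305 × 1.024905 = 69.2123
Value (long) = (F − K)·e^(−rT) = (69.2123 − 61.46) × 0.975700 = 7.5639
Short position value = −(long value) = -CHF 7.56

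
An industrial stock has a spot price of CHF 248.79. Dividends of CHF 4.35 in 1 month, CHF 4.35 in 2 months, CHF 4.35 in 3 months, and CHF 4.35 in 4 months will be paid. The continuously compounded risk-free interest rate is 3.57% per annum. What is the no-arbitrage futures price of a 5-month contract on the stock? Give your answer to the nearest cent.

PV(dividends) I = 4.35·e^(−0.0357·1/12) + 4.35·e^(−0.0357·2/12) + 4.35·e^(−0.0357·3/12) + 4.35·e^(−0.0357·4/12)
I = 4.3371 + 4.3242 + 4.3113 + 4.2985 = 17.2711
F = (S − I)·e^(rT) = (248.79 − 17.2711) · e^(0.0357·5/12)
= 231.5189 · e^0.014875 = 231.5189 × 1.014986 = CHF 234.99

CHF 234.99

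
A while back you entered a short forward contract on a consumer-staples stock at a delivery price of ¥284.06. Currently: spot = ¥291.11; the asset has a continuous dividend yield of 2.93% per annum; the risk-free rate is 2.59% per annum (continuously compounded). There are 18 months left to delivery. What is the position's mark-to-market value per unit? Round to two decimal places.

Current fair forward for the remaining 18 months: F = S·e^((r − q)·T), (r − q) = 0.0259 − 0.0293 = -0.0034
F = 291.11 · e^(-0.0034 × 18/12) = 291.11 × 0.994913 = 289.6291
Value of long forward = (F − K)·e^(−rT) = (289.6291 − 284.06) · e^(−0.0259·18/12)
= 5.5691 × 0.961895 = 5.36
Short position value = −(long value) = -¥5.36

-¥5.36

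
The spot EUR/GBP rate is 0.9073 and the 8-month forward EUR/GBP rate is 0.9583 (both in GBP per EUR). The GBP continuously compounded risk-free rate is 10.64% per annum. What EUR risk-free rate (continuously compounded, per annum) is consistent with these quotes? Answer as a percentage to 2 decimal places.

2.44%

F = S·e^((r_GBP − r_EUR)T) ⇒ r_EUR = r_GBP − ln(F/S)/T
ln(0.9583/0.9073) = 0.054688; /(8/12) = 0.082032
r_EUR = 0.1064 − 0.082032 = 0.024368
r_EUR = 2.44%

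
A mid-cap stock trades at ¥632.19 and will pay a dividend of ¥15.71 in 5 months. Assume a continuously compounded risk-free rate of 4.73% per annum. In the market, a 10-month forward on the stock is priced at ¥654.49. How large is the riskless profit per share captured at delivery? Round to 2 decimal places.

PV(dividends) I = 15.71·e^(−0.0473·5/12) = 15.4034
Fair forward F* = (S − I)·e^(rT) = (632.19 − 15.4034)·e^0.039417 = 616.7866 × 1.040204 = 641.5839
Market ¥654.49 > fair 641.5839: forward overpriced → cash-and-carry (borrow at r, buy the stock and collect the dividends, short the forward).
Profit at T = |F_mkt − F*| = |654.49 − 641.5839| = ¥12.91 per share

¥12.91 per share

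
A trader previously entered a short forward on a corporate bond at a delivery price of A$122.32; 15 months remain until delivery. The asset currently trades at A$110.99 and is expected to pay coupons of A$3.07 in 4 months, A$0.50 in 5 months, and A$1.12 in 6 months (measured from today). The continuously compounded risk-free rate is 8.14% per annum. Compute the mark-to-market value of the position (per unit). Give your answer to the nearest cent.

A$4.04

PV(remaining coupons) I = 3.07·e^(−0.0814·4/12) + 0.50·e^(−0.0814·5/12) + 1.12·e^(−0.0814·6/12) = 4.5465
Current forward F = (S − I)·e^(rT) = (110.99 − 4.5465)·e^(0.0814·15/12) = 106.4435 × 1.107107 = 117.8443
Value (long) = (F − K)·e^(−rT) = (117.8443 − 122.32) × 0.903255 = -4.0427
Short position value = −(long value) = A$4.04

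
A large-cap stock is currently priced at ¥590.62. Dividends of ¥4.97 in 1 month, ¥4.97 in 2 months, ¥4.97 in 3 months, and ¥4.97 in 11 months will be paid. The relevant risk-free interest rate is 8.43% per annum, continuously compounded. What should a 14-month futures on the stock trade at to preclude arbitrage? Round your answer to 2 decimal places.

PV(dividends) I = 4.97·e^(−0.0843·1/12) + 4.97·e^(−0.0843·2/12) + 4.97·e^(−0.0843·3/12) + 4.97·e^(−0.0843·11/12)
I = 4.9352 + 4.9007 + 4.8664 + 4.6004 = 19.3027
F = (S − I)·e^(rT) = (590.62 − 19.3027) · e^(0.0843·14/12)
= 571.3173 · e^0.098350 = 571.3173 × 1.103349 = ¥630.36

¥630.36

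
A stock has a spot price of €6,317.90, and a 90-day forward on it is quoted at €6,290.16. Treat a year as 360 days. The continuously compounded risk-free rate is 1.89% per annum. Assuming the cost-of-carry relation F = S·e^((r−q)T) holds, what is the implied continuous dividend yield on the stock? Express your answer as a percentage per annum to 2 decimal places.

3.65%

From F = S·e^((r−q)T): (r − q) = ln(F/S)/T
ln(6290.16/6317.90) = ln(0.995609) = -0.004401
(r − q) = -0.004401 / (90/360) = -0.017604
q = r − ln(F/S)/T = 0.0189 + 0.017604 = 0.036504
q = 3.65%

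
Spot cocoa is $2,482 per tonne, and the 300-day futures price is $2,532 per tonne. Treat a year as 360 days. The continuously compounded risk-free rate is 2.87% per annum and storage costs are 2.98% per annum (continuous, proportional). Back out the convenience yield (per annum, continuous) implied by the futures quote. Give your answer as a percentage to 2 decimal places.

3.46%

F = S·e^((r+u−y)T) ⇒ (r+u−y) = ln(F/S)/T
ln(2532/2482) = 0.019945; /T ⇒ 0.023934
y = r + u − ln(F/S)/T = 0.0287 + 0.0298 − 0.023934 = 0.034566
y = 3.46%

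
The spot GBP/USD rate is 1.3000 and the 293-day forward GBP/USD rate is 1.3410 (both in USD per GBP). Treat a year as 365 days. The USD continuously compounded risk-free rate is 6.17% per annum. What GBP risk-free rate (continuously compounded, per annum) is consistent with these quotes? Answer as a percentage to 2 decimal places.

F = S·e^((r_USD − r_GBP)T) ⇒ r_GBP = r_USD − ln(F/S)/T
ln(1.3410/1.3000) = 0.031051; /(293/365) = 0.038681
r_GBP = 0.0617 − 0.038681 = 0.023019
r_GBP = 2.30%

2.30%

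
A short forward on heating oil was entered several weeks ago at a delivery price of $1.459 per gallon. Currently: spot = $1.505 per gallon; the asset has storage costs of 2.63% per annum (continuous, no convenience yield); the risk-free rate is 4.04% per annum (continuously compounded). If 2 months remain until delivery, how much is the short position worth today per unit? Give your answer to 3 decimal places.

-$0.062 per gallon

Current fair forward for the remaining 2 months: F = S·e^((r + u)·T), (r + u) = 0.0404 + 0.0263 = 0.0667
F = 1.505 · e^(0.0667 × 2/12) = 1.505 × 1.011179 = 1.5218
Value of long forward = (F − K)·e^(−rT) = (1.5218 − 1.459) · e^(−0.0404·2/12)
= 0.0628 × 0.993289 = 0.062
Short position value = −(long value) = -$0.062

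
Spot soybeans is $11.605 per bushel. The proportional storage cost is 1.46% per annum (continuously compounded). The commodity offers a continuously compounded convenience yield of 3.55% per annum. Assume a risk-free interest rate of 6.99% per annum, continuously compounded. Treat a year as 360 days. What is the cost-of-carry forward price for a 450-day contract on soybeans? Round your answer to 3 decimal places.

Net carry = r + u − y = 0.0699 + 0.0146 − 0.0355 = 0.0490
F = S·e^((r+u−y)T) = 11.605 · e^(0.0490 × 450/360) = 11.605 · e^0.061250
= 11.605 × 1.063165 = $12.338 per bushel

$12.338 per bushel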